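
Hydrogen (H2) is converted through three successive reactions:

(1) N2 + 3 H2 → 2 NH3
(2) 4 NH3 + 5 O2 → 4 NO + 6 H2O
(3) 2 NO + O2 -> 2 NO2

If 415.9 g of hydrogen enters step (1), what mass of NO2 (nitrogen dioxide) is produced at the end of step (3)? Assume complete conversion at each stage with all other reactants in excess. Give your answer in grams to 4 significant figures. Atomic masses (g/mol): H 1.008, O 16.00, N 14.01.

M(H2) = 2(1.008) = 2.016 g/mol.
M(NO2) = 14.01 + 2(16.00) = 46.01 g/mol.
n(H2) = 415.9 / 2.016 = 206.30 mol.
Reaction (1): H2→NH3 ratio 3:2 ⇒ n(NH3) = 137.53 mol.
Reaction (2): NH3→NO ratio 4:4 ⇒ n(NO) = 137.53 mol.
Reaction (3): NO→NO2 ratio 2:2 ⇒ n(NO2) = 137.53 mol.
Mass of NO2 = 137.53 × 46.01 = 6327.9 g.

6328 g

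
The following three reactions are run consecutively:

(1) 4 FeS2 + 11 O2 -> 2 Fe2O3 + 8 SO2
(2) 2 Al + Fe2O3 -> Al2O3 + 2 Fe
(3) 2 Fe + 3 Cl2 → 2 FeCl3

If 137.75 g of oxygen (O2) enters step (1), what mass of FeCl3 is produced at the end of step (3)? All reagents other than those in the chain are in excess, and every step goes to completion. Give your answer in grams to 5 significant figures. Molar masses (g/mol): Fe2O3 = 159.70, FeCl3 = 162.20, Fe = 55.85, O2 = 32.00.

253.90 g

n(O2) = 137.75 / 32.00 = 4.30469 mol.
Reaction (1): O2→Fe2O3 ratio 11:2 ⇒ n(Fe2O3) = 0.782670 mol.
Reaction (2): Fe2O3→Fe ratio 1:2 ⇒ n(Fe) = 1.56534 mol.
Reaction (3): Fe→FeCl3 ratio 2:2 ⇒ n(FeCl3) = 1.56534 mol.
Mass of FeCl3 = 1.56534 × 162.20 = 253.898 g.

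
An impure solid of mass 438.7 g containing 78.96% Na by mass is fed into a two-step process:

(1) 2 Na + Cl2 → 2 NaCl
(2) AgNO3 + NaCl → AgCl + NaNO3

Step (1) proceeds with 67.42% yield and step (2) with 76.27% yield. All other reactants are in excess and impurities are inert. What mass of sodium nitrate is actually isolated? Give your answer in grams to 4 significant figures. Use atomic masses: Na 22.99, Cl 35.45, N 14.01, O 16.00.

658.6 g

Pure Na = 438.7 × 0.7896 = 346.40 g.
M(Na) = 22.99 g/mol.
M(NaNO3) = 22.99 + 14.01 + 3(16.00) = 85.00 g/mol.
n(Na) = 346.40 / 22.99 = 15.067 mol.
Step 1 (Na:NaCl = 2:2): theoretical n(NaCl) = 15.067 mol; at 67.42% yield, n(NaCl) = 10.158 mol.
Step 2 (NaCl:NaNO3 = 1:1): theoretical n(NaNO3) = 10.158 mol, so theoretical mass = 10.158 × 85.00 = 863.46 g.
At 76.27% yield, actual mass of NaNO3 = 863.46 × 0.7627 = 658.56 g.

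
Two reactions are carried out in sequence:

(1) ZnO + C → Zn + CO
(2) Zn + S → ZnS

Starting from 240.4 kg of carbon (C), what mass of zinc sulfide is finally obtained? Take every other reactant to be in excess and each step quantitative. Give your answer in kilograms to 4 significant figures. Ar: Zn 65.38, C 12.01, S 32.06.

M(C) = 12.01 g/mol.
M(ZnS) = 65.38 + 32.06 = 97.44 g/mol.
240.4 kg = 240400 g.
n(C) = 240400 / 12.01 = 20017 mol.
Step 1 gives a 1:1 ratio of C to Zn, so n(Zn) = 20017 mol.
In step 2 the Zn:ZnS ratio is 1:1, so n(ZnS) = 20017 mol.
Mass of ZnS = 20017 × 97.44 = 1.9504 × 10^6 g = 1950 kg.

1950 kg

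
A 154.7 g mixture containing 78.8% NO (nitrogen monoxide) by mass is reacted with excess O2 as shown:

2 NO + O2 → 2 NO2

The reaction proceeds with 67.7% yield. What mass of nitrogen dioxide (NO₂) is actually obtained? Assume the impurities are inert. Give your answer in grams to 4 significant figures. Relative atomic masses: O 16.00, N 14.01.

126.5 g

Pure NO available = 154.7 g × 0.788 = 121.90 g.
M(NO) = 14.01 + 16.00 = 30.01 g/mol.
M(NO2) = 14.01 + 2(16.00) = 46.01 g/mol.
n(NO) = 121.90 g / 30.01 g/mol = 4.0621 mol.
From the equation the NO:NO2 mole ratio is 2:2, so n(NO2) = 4.0621 × 2/2 = 4.0621 mol.
Mass of NO2 = 4.0621 mol × 46.01 g/mol = 186.90 g.
Actual mass collected = 186.90 g × 0.677 = 126.53 g.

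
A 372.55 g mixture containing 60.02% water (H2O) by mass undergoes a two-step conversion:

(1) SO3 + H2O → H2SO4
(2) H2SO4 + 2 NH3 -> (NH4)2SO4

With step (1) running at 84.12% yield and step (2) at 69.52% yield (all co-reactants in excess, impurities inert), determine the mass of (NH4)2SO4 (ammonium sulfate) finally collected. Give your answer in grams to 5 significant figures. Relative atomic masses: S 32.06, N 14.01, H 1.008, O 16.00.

959.13 g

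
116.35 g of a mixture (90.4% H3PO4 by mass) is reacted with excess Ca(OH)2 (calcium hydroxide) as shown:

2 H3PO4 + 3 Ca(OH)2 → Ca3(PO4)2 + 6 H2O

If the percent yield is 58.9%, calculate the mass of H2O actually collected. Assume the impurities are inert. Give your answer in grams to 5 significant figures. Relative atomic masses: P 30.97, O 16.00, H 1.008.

34.169 g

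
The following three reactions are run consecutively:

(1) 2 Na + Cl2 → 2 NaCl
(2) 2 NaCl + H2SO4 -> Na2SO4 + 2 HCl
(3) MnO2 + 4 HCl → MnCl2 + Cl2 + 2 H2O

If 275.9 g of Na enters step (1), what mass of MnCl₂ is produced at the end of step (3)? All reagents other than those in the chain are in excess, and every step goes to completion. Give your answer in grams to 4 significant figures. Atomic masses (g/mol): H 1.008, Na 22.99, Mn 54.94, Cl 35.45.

M(Na) = 22.99 g/mol.
M(MnCl2) = 54.94 + 2(35.45) = 125.84 g/mol.
n(Na) = 275.9 / 22.99 = 12.001 mol.
Reaction (1): Na→NaCl ratio 2:2 ⇒ n(NaCl) = 12.001 mol.
Reaction (2): NaCl→HCl ratio 2:2 ⇒ n(HCl) = 12.001 mol.
Reaction (3): HCl→MnCl2 ratio 4:1 ⇒ n(MnCl2) = 3.0002 mol.
Mass of MnCl2 = 3.0002 × 125.84 = 377.55 g.

377.5 g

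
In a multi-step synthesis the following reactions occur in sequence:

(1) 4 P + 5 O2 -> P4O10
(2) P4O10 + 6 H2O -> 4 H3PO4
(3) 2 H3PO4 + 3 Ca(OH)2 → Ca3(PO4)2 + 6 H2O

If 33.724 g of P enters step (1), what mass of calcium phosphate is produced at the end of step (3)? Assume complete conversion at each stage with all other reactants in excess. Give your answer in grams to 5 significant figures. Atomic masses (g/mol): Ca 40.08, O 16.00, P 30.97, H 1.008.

M(P) = 30.97 g/mol.
M(Ca3(PO4)2) = 3(40.08) + 2(30.97) + 8(16.00) = 310.18 g/mol.
n(P) = 33.724 / 30.97 = 1.08892 mol.
Reaction (1): P→P4O10 ratio 4:1 ⇒ n(P4O10) = 0.272231 mol.
Reaction (2): P4O10→H3PO4 ratio 1:4 ⇒ n(H3PO4) = 1.08892 mol.
Reaction (3): H3PO4→Ca3(PO4)2 ratio 2:1 ⇒ n(Ca3(PO4)2) = 0.544462 mol.
Mass of Ca3(PO4)2 = 0.544462 × 310.18 = 168.881 g.

168.88 g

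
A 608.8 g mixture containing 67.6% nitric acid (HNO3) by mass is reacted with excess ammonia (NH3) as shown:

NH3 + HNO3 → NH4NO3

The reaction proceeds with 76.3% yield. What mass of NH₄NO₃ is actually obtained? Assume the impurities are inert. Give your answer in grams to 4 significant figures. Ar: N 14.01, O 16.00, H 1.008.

Pure HNO3 available = 608.8 g × 0.676 = 411.55 g.
M(HNO3) = 1.008 + 14.01 + 3(16.00) = 63.018 g/mol.
M(NH4NO3) = 2(14.01) + 4(1.008) + 3(16.00) = 80.052 g/mol.
n(HNO3) = 411.55 g / 63.018 g/mol = 6.5307 mol.
From the equation the HNO3:NH4NO3 mole ratio is 1:1, so n(NH4NO3) = 6.5307 × 1/1 = 6.5307 mol.
Mass of NH4NO3 = 6.5307 mol × 80.052 g/mol = 522.79 g.
Actual mass collected = 522.79 g × 0.763 = 398.89 g.

398.9 g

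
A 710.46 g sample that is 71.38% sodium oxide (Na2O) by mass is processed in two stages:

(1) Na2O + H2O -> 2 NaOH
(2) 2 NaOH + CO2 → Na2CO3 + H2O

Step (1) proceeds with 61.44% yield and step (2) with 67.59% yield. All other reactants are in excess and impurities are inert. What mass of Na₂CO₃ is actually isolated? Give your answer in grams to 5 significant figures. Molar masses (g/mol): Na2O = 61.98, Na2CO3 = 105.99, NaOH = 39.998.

360.13 g

Pure Na2O = 710.46 × 0.7138 = 507.126 g.
n(Na2O) = 507.126 / 61.98 = 8.18210 mol.
Step 1 (Na2O:NaOH = 1:2): theoretical n(NaOH) = 16.3642 mol; at 61.44% yield, n(NaOH) = 10.0542 mol.
Step 2 (NaOH:Na2CO3 = 2:1): theoretical n(Na2CO3) = 5.02708 mol, so theoretical mass = 5.02708 × 105.99 = 532.820 g.
At 67.59% yield, actual mass of Na2CO3 = 532.820 × 0.6759 = 360.133 g.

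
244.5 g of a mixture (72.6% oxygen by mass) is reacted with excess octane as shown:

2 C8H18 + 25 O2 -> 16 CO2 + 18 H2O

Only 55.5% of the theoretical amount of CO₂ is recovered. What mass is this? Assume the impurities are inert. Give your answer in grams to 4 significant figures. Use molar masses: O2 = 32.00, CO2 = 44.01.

Pure O2 available = 244.5 g × 0.726 = 177.51 g.
n(O2) = 177.51 g / 32.00 g/mol = 5.5471 mol.
From the equation the O2:CO2 mole ratio is 25:16, so n(CO2) = 5.5471 × 16/25 = 3.5501 mol.
Mass of CO2 = 3.5501 mol × 44.01 g/mol = 156.24 g.
Actual mass collected = 156.24 g × 0.555 = 86.714 g.

86.71 g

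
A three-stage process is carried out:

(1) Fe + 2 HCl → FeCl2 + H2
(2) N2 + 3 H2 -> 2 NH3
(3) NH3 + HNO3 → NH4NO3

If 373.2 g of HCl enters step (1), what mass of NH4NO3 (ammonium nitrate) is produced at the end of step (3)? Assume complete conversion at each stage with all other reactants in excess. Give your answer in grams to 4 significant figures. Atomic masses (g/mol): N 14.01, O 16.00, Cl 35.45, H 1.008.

M(HCl) = 1.008 + 35.45 = 36.458 g/mol.
M(NH4NO3) = 2(14.01) + 4(1.008) + 3(16.00) = 80.052 g/mol.
n(HCl) = 373.2 / 36.458 = 10.236 mol.
Reaction (1): HCl→H2 ratio 2:1 ⇒ n(H2) = 5.1182 mol.
Reaction (2): H2→NH3 ratio 3:2 ⇒ n(NH3) = 3.4121 mol.
Reaction (3): NH3→NH4NO3 ratio 1:1 ⇒ n(NH4NO3) = 3.4121 mol.
Mass of NH4NO3 = 3.4121 × 80.052 = 273.15 g.

273.1 g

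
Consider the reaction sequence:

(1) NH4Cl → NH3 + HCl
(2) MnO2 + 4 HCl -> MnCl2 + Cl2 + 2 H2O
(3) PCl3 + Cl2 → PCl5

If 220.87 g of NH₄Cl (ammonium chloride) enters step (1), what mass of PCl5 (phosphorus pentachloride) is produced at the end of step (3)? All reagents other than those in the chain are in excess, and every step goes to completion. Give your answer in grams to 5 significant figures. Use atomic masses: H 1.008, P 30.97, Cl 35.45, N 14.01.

214.94 g

M(NH4Cl) = 14.01 + 4(1.008) + 35.45 = 53.492 g/mol.
M(PCl5) = 30.97 + 5(35.45) = 208.22 g/mol.
n(NH4Cl) = 220.87 / 53.492 = 4.12903 mol.
Reaction (1): NH4Cl→HCl ratio 1:1 ⇒ n(HCl) = 4.12903 mol.
Reaction (2): HCl→Cl2 ratio 4:1 ⇒ n(Cl2) = 1.03226 mol.
Reaction (3): Cl2→PCl5 ratio 1:1 ⇒ n(PCl5) = 1.03226 mol.
Mass of PCl5 = 1.03226 × 208.22 = 214.937 g.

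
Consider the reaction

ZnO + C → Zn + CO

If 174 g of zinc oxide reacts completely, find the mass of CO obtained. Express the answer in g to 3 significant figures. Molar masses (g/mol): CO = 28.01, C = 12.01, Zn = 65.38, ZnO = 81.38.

59.9 g

n(ZnO) = 174.0 g / 81.38 g/mol = 2.138 mol.
From the equation the ZnO:CO mole ratio is 1:1, so n(CO) = 2.138 × 1/1 = 2.138 mol.
Mass of CO = 2.138 mol × 28.01 g/mol = 59.89 g.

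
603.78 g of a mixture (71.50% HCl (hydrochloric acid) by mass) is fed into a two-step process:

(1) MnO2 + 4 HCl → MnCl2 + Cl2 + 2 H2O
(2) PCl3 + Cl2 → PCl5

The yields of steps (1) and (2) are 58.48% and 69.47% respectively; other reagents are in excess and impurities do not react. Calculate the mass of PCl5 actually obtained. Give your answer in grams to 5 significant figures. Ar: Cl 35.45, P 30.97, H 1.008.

250.41 g

Pure HCl = 603.78 × 0.7150 = 431.703 g.
M(HCl) = 1.008 + 35.45 = 36.458 g/mol.
M(PCl5) = 30.97 + 5(35.45) = 208.22 g/mol.
n(HCl) = 431.703 / 36.458 = 11.8411 mol.
Step 1 (HCl:Cl2 = 4:1): theoretical n(Cl2) = 2.96027 mol; at 58.48% yield, n(Cl2) = 1.73117 mol.
Step 2 (Cl2:PCl5 = 1:1): theoretical n(PCl5) = 1.73117 mol, so theoretical mass = 1.73117 × 208.22 = 360.464 g.
At 69.47% yield, actual mass of PCl5 = 360.464 × 0.6947 = 250.414 g.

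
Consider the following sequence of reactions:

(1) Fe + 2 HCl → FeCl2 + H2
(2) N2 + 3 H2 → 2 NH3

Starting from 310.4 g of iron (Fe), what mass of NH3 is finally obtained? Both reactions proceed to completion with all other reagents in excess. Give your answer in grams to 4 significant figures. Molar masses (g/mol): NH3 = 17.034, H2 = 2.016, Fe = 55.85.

63.11 g

n(Fe) = 310.40 / 55.85 = 5.5577 mol.
Step 1 gives a 1:1 ratio of Fe to H2, so n(H2) = 5.5577 mol.
In step 2 the H2:NH3 ratio is 3:2, so n(NH3) = 3.7052 mol.
Mass of NH3 = 3.7052 × 17.034 = 63.114 g.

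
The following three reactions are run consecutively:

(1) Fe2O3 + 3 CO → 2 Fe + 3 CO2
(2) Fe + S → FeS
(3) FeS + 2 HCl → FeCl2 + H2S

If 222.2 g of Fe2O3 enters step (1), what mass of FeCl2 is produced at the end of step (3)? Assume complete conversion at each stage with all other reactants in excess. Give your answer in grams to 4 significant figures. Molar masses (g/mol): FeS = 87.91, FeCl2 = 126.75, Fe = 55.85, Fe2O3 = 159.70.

352.7 g

n(Fe2O3) = 222.2 / 159.70 = 1.3914 mol.
Reaction (1): Fe2O3→Fe ratio 1:2 ⇒ n(Fe) = 2.7827 mol.
Reaction (2): Fe→FeS ratio 1:1 ⇒ n(FeS) = 2.7827 mol.
Reaction (3): FeS→FeCl2 ratio 1:1 ⇒ n(FeCl2) = 2.7827 mol.
Mass of FeCl2 = 2.7827 × 126.75 = 352.71 g.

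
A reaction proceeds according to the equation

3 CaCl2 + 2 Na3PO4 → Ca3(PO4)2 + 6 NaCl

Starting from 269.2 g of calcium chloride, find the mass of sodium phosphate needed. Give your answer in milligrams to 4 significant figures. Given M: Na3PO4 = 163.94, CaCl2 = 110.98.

265100 mg

n(CaCl2) = 269.20 g / 110.98 g/mol = 2.4257 mol.
From the equation the CaCl2:Na3PO4 mole ratio is 3:2, so n(Na3PO4) = 2.4257 × 2/3 = 1.6171 mol.
Mass of Na3PO4 = 1.6171 mol × 163.94 g/mol = 265.11 g.
Converting to mg: 265.11 g = 265100 mg.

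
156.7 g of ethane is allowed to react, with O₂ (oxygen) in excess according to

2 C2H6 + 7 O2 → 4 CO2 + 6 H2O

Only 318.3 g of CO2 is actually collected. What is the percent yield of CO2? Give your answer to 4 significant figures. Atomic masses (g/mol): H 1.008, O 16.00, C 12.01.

M(C2H6) = 2(12.01) + 6(1.008) = 30.068 g/mol.
M(CO2) = 12.01 + 2(16.00) = 44.01 g/mol.
n(C2H6) = 156.70 g / 30.068 g/mol = 5.2115 mol.
From the equation the C2H6:CO2 mole ratio is 2:4, so n(CO2) = 5.2115 × 4/2 = 10.423 mol.
Mass of CO2 = 10.423 mol × 44.01 g/mol = 458.72 g.
This is the theoretical yield. Percent yield = 318.3 g / 458.72 g × 100% = 69.389%.

69.39 %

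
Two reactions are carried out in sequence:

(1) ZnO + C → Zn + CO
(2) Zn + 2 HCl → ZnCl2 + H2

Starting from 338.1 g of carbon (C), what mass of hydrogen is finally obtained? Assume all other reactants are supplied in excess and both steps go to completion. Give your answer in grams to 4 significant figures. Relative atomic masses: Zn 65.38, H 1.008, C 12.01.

56.75 g

M(C) = 12.01 g/mol.
M(H2) = 2(1.008) = 2.016 g/mol.
n(C) = 338.10 / 12.01 = 28.152 mol.
Step 1 gives a 1:1 ratio of C to Zn, so n(Zn) = 28.152 mol.
In step 2 the Zn:H2 ratio is 1:1, so n(H2) = 28.152 mol.
Mass of H2 = 28.152 × 2.016 = 56.754 g.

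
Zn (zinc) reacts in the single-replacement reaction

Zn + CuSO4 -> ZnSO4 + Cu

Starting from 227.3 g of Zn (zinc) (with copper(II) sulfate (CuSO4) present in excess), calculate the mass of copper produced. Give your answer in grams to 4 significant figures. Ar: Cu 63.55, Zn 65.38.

220.9 g

M(Zn) = 65.38 g/mol.
M(Cu) = 63.55 g/mol.
n(Zn) = 227.30 g / 65.38 g/mol = 3.4766 mol.
From the equation the Zn:Cu mole ratio is 1:1, so n(Cu) = 3.4766 × 1/1 = 3.4766 mol.
Mass of Cu = 3.4766 mol × 63.55 g/mol = 220.94 g.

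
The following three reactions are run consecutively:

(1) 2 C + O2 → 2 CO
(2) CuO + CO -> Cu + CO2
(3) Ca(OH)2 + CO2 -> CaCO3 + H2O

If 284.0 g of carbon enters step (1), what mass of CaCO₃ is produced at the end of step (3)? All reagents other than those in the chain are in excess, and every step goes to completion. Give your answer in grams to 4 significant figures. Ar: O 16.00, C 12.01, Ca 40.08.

2367 g

M(C) = 12.01 g/mol.
M(CaCO3) = 40.08 + 12.01 + 3(16.00) = 100.09 g/mol.
n(C) = 284.0 / 12.01 = 23.647 mol.
Reaction (1): C→CO ratio 2:2 ⇒ n(CO) = 23.647 mol.
Reaction (2): CO→CO2 ratio 1:1 ⇒ n(CO2) = 23.647 mol.
Reaction (3): CO2→CaCO3 ratio 1:1 ⇒ n(CaCO3) = 23.647 mol.
Mass of CaCO3 = 23.647 × 100.09 = 2366.8 g.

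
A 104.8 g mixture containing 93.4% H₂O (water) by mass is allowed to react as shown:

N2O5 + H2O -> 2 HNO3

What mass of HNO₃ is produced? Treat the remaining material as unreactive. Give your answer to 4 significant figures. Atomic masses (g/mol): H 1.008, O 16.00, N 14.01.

Mass of pure H2O = 104.8 g × 0.934 = 97.883 g.
M(H2O) = 2(1.008) + 16.00 = 18.016 g/mol.
M(HNO3) = 1.008 + 14.01 + 3(16.00) = 63.018 g/mol.
n(H2O) = 97.883 g / 18.016 g/mol = 5.4331 mol.
From the equation the H2O:HNO3 mole ratio is 1:2, so n(HNO3) = 5.4331 × 2/1 = 10.866 mol.
Mass of HNO3 = 10.866 mol × 63.018 g/mol = 684.77 g.

684.8 g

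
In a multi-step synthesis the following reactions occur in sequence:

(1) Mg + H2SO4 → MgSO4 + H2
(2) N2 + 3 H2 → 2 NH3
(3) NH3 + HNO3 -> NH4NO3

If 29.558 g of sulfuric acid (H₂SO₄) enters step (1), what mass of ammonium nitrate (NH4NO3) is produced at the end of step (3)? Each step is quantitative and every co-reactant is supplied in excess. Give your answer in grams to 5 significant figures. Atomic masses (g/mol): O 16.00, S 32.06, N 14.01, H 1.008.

16.084 g

M(H2SO4) = 2(1.008) + 32.06 + 4(16.00) = 98.076 g/mol.
M(NH4NO3) = 2(14.01) + 4(1.008) + 3(16.00) = 80.052 g/mol.
n(H2SO4) = 29.558 / 98.076 = 0.301379 mol.
Reaction (1): H2SO4→H2 ratio 1:1 ⇒ n(H2) = 0.301379 mol.
Reaction (2): H2→NH3 ratio 3:2 ⇒ n(NH3) = 0.200919 mol.
Reaction (3): NH3→NH4NO3 ratio 1:1 ⇒ n(NH4NO3) = 0.200919 mol.
Mass of NH4NO3 = 0.200919 × 80.052 = 16.0840 g.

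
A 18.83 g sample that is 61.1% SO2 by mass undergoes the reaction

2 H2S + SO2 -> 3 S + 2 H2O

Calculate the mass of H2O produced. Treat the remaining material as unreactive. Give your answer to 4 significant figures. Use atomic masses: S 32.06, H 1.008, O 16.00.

6.471 g

Mass of pure SO2 = 18.83 g × 0.611 = 11.505 g.
M(SO2) = 32.06 + 2(16.00) = 64.06 g/mol.
M(H2O) = 2(1.008) + 16.00 = 18.016 g/mol.
n(SO2) = 11.505 g / 64.06 g/mol = 0.17960 mol.
From the equation the SO2:H2O mole ratio is 1:2, so n(H2O) = 0.17960 × 2/1 = 0.35920 mol.
Mass of H2O = 0.35920 mol × 18.016 g/mol = 6.4713 g.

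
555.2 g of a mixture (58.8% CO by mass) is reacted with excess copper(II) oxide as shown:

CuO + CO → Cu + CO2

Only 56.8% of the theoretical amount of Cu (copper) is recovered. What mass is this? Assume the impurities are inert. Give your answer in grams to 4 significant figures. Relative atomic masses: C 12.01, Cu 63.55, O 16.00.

Pure CO available = 555.2 g × 0.588 = 326.46 g.
M(CO) = 12.01 + 16.00 = 28.01 g/mol.
M(Cu) = 63.55 g/mol.
n(CO) = 326.46 g / 28.01 g/mol = 11.655 mol.
From the equation the CO:Cu mole ratio is 1:1, so n(Cu) = 11.655 × 1/1 = 11.655 mol.
Mass of Cu = 11.655 mol × 63.55 g/mol = 740.68 g.
Actual mass collected = 740.68 g × 0.568 = 420.70 g.

420.7 g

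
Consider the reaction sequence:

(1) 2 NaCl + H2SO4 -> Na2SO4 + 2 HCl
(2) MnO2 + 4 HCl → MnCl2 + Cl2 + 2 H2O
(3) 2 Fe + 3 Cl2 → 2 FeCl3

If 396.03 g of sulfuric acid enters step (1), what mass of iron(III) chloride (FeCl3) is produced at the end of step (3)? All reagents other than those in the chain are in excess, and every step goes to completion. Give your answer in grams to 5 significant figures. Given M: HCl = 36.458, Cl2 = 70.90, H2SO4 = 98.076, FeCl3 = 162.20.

n(H2SO4) = 396.03 / 98.076 = 4.03799 mol.
Reaction (1): H2SO4→HCl ratio 1:2 ⇒ n(HCl) = 8.07598 mol.
Reaction (2): HCl→Cl2 ratio 4:1 ⇒ n(Cl2) = 2.01900 mol.
Reaction (3): Cl2→FeCl3 ratio 3:2 ⇒ n(FeCl3) = 1.34600 mol.
Mass of FeCl3 = 1.34600 × 162.20 = 218.321 g.

218.32 g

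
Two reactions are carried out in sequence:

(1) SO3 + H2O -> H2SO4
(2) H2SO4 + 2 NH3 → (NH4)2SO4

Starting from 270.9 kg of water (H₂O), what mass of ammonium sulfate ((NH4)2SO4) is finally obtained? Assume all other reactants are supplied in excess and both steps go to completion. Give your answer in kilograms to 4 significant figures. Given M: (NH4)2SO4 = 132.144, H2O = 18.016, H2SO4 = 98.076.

270.9 kg = 270900 g.
n(H2O) = 270900 / 18.016 = 15037 mol.
Step 1 gives a 1:1 ratio of H2O to H2SO4, so n(H2SO4) = 15037 mol.
In step 2 the H2SO4:(NH4)2SO4 ratio is 1:1, so n((NH4)2SO4) = 15037 mol.
Mass of (NH4)2SO4 = 15037 × 132.144 = 1.9870 × 10^6 g = 1987 kg.

1987 kg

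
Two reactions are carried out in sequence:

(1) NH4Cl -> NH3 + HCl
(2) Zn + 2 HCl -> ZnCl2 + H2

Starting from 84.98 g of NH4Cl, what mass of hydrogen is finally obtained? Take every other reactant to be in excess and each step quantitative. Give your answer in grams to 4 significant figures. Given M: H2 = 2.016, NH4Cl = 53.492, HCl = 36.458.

n(NH4Cl) = 84.980 / 53.492 = 1.5886 mol.
Step 1 gives a 1:1 ratio of NH4Cl to HCl, so n(HCl) = 1.5886 mol.
In step 2 the HCl:H2 ratio is 2:1, so n(H2) = 0.79432 mol.
Mass of H2 = 0.79432 × 2.016 = 1.6014 g.

1.601 g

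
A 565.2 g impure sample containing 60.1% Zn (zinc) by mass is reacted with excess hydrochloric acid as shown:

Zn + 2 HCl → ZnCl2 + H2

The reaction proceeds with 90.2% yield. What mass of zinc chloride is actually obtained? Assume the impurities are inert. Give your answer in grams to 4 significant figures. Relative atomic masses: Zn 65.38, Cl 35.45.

638.7 g

Pure Zn available = 565.2 g × 0.601 = 339.69 g.
M(Zn) = 65.38 g/mol.
M(ZnCl2) = 65.38 + 2(35.45) = 136.28 g/mol.
n(Zn) = 339.69 g / 65.38 g/mol = 5.1956 mol.
From the equation the Zn:ZnCl2 mole ratio is 1:1, so n(ZnCl2) = 5.1956 × 1/1 = 5.1956 mol.
Mass of ZnCl2 = 5.1956 mol × 136.28 g/mol = 708.05 g.
Actual mass collected = 708.05 g × 0.902 = 638.66 g.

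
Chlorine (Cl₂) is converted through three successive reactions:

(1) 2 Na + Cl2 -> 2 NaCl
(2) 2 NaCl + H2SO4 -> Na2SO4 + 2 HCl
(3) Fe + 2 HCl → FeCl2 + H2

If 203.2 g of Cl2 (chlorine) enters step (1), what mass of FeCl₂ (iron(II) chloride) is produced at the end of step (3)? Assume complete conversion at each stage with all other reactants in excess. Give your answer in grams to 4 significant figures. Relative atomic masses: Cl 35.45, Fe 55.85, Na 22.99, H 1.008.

M(Cl2) = 2(35.45) = 70.90 g/mol.
M(FeCl2) = 55.85 + 2(35.45) = 126.75 g/mol.
n(Cl2) = 203.2 / 70.90 = 2.8660 mol.
Reaction (1): Cl2→NaCl ratio 1:2 ⇒ n(NaCl) = 5.7320 mol.
Reaction (2): NaCl→HCl ratio 2:2 ⇒ n(HCl) = 5.7320 mol.
Reaction (3): HCl→FeCl2 ratio 2:1 ⇒ n(FeCl2) = 2.8660 mol.
Mass of FeCl2 = 2.8660 × 126.75 = 363.27 g.

363.3 g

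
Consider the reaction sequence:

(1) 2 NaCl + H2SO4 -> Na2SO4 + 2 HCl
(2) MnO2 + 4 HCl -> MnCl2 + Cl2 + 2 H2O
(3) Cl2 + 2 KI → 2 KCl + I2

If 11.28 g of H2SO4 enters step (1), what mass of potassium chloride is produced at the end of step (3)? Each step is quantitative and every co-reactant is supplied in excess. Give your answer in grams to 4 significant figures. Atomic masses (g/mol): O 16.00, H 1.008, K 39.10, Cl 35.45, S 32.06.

M(H2SO4) = 2(1.008) + 32.06 + 4(16.00) = 98.076 g/mol.
M(KCl) = 39.10 + 35.45 = 74.55 g/mol.
n(H2SO4) = 11.28 / 98.076 = 0.11501 mol.
Reaction (1): H2SO4→HCl ratio 1:2 ⇒ n(HCl) = 0.23003 mol.
Reaction (2): HCl→Cl2 ratio 4:1 ⇒ n(Cl2) = 0.057506 mol.
Reaction (3): Cl2→KCl ratio 1:2 ⇒ n(KCl) = 0.11501 mol.
Mass of KCl = 0.11501 × 74.55 = 8.5742 g.

8.574 g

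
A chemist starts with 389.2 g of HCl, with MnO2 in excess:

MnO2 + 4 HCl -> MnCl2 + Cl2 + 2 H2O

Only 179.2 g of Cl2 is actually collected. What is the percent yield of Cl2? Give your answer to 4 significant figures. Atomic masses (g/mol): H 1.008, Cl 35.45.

94.70 %

M(HCl) = 1.008 + 35.45 = 36.458 g/mol.
M(Cl2) = 2(35.45) = 70.90 g/mol.
n(HCl) = 389.20 g / 36.458 g/mol = 10.675 mol.
From the equation the HCl:Cl2 mole ratio is 4:1, so n(Cl2) = 10.675 × 1/4 = 2.6688 mol.
Mass of Cl2 = 2.6688 mol × 70.90 g/mol = 189.22 g.
This is the theoretical yield. Percent yield = 179.2 g / 189.22 g × 100% = 94.705%.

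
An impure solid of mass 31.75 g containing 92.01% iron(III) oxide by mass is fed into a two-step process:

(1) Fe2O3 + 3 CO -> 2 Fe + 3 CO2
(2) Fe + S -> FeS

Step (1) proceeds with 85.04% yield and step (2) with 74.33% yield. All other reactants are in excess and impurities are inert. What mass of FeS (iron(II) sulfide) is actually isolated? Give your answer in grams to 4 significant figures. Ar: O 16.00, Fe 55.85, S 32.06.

20.33 g

Pure Fe2O3 = 31.75 × 0.9201 = 29.213 g.
M(Fe2O3) = 2(55.85) + 3(16.00) = 159.70 g/mol.
M(FeS) = 55.85 + 32.06 = 87.91 g/mol.
n(Fe2O3) = 29.213 / 159.70 = 0.18293 mol.
Step 1 (Fe2O3:Fe = 1:2): theoretical n(Fe) = 0.36585 mol; at 85.04% yield, n(Fe) = 0.31112 mol.
Step 2 (Fe:FeS = 1:1): theoretical n(FeS) = 0.31112 mol, so theoretical mass = 0.31112 × 87.91 = 27.351 g.
At 74.33% yield, actual mass of FeS = 27.351 × 0.7433 = 20.330 g.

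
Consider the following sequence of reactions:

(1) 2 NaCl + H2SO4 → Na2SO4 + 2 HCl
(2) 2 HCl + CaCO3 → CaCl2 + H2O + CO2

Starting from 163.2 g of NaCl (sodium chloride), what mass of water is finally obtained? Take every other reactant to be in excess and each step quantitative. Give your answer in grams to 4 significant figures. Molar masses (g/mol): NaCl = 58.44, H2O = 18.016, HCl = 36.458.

n(NaCl) = 163.20 / 58.44 = 2.7926 mol.
Step 1 gives a 2:2 ratio of NaCl to HCl, so n(HCl) = 2.7926 mol.
In step 2 the HCl:H2O ratio is 2:1, so n(H2O) = 1.3963 mol.
Mass of H2O = 1.3963 × 18.016 = 25.156 g.

25.16 g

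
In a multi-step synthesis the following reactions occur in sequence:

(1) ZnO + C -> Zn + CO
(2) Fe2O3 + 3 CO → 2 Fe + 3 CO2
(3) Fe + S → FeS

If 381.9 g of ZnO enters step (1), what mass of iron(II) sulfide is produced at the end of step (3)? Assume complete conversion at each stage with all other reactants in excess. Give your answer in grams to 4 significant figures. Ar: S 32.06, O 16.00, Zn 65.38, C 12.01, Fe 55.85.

275.0 g

M(ZnO) = 65.38 + 16.00 = 81.38 g/mol.
M(FeS) = 55.85 + 32.06 = 87.91 g/mol.
n(ZnO) = 381.9 / 81.38 = 4.6928 mol.
Reaction (1): ZnO→CO ratio 1:1 ⇒ n(CO) = 4.6928 mol.
Reaction (2): CO→Fe ratio 3:2 ⇒ n(Fe) = 3.1285 mol.
Reaction (3): Fe→FeS ratio 1:1 ⇒ n(FeS) = 3.1285 mol.
Mass of FeS = 3.1285 × 87.91 = 275.03 g.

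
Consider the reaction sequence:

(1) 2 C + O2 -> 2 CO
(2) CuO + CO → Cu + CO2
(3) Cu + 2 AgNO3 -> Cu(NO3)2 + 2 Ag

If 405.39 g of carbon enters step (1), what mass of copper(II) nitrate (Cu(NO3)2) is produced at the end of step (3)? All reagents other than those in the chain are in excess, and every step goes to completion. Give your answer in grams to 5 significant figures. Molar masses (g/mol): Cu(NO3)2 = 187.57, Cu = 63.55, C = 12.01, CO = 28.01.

6331.3 g

n(C) = 405.39 / 12.01 = 33.7544 mol.
Reaction (1): C→CO ratio 2:2 ⇒ n(CO) = 33.7544 mol.
Reaction (2): CO→Cu ratio 1:1 ⇒ n(Cu) = 33.7544 mol.
Reaction (3): Cu→Cu(NO3)2 ratio 1:1 ⇒ n(Cu(NO3)2) = 33.7544 mol.
Mass of Cu(NO3)2 = 33.7544 × 187.57 = 6331.31 g.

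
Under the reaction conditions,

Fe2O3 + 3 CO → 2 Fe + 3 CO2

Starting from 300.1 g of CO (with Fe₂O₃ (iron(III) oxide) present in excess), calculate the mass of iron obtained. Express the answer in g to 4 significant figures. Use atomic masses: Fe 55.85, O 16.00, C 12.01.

398.9 g

M(CO) = 12.01 + 16.00 = 28.01 g/mol.
M(Fe) = 55.85 g/mol.
n(CO) = 300.10 g / 28.01 g/mol = 10.714 mol.
From the equation the CO:Fe mole ratio is 3:2, so n(Fe) = 10.714 × 2/3 = 7.1427 mol.
Mass of Fe = 7.1427 mol × 55.85 g/mol = 398.92 g.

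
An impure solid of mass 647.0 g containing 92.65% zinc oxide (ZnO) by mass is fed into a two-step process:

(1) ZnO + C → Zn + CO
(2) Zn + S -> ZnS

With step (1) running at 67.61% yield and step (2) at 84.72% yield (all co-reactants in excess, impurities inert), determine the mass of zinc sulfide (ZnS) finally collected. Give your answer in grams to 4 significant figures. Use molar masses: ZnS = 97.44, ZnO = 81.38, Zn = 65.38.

411.1 g

Pure ZnO = 647.0 × 0.9265 = 599.45 g.
n(ZnO) = 599.45 / 81.38 = 7.3660 mol.
Step 1 (ZnO:Zn = 1:1): theoretical n(Zn) = 7.3660 mol; at 67.61% yield, n(Zn) = 4.9802 mol.
Step 2 (Zn:ZnS = 1:1): theoretical n(ZnS) = 4.9802 mol, so theoretical mass = 4.9802 × 97.44 = 485.27 g.
At 84.72% yield, actual mass of ZnS = 485.27 × 0.8472 = 411.12 g.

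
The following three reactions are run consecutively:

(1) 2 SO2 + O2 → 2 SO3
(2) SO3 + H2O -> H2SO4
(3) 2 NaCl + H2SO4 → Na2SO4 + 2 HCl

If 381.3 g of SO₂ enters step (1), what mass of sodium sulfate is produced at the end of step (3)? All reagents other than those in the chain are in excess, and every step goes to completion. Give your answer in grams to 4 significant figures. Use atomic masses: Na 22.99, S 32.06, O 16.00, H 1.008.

845.5 g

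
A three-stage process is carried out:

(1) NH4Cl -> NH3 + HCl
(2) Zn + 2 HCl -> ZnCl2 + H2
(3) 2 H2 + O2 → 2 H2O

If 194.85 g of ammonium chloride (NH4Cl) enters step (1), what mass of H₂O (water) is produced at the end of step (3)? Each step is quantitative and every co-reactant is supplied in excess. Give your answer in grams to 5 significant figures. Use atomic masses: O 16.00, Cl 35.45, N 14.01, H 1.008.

M(NH4Cl) = 14.01 + 4(1.008) + 35.45 = 53.492 g/mol.
M(H2O) = 2(1.008) + 16.00 = 18.016 g/mol.
n(NH4Cl) = 194.85 / 53.492 = 3.64260 mol.
Reaction (1): NH4Cl→HCl ratio 1:1 ⇒ n(HCl) = 3.64260 mol.
Reaction (2): HCl→H2 ratio 2:1 ⇒ n(H2) = 1.82130 mol.
Reaction (3): H2→H2O ratio 2:2 ⇒ n(H2O) = 1.82130 mol.
Mass of H2O = 1.82130 × 18.016 = 32.8125 g.

32.813 g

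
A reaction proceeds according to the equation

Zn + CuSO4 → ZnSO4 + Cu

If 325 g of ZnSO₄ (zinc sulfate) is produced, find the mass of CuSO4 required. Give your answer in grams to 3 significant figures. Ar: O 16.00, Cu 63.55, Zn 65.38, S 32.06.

M(ZnSO4) = 65.38 + 32.06 + 4(16.00) = 161.44 g/mol.
M(CuSO4) = 63.55 + 32.06 + 4(16.00) = 159.61 g/mol.
n(ZnSO4) = 325.0 g / 161.44 g/mol = 2.013 mol.
From the equation the ZnSO4:CuSO4 mole ratio is 1:1, so n(CuSO4) = 2.013 × 1/1 = 2.013 mol.
Mass of CuSO4 = 2.013 mol × 159.61 g/mol = 321.3 g.

321 g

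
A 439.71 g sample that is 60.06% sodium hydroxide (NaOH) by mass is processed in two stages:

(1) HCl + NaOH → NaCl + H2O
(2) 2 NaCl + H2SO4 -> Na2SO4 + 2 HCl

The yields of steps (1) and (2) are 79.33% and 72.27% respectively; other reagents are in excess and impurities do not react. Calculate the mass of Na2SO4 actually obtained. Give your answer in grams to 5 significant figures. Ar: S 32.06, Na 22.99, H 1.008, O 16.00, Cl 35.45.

Pure NaOH = 439.71 × 0.6006 = 264.090 g.
M(NaOH) = 22.99 + 16.00 + 1.008 = 39.998 g/mol.
M(Na2SO4) = 2(22.99) + 32.06 + 4(16.00) = 142.04 g/mol.
n(NaOH) = 264.090 / 39.998 = 6.60258 mol.
Step 1 (NaOH:NaCl = 1:1): theoretical n(NaCl) = 6.60258 mol; at 79.33% yield, n(NaCl) = 5.23782 mol.
Step 2 (NaCl:Na2SO4 = 2:1): theoretical n(Na2SO4) = 2.61891 mol, so theoretical mass = 2.61891 × 142.04 = 371.990 g.
At 72.27% yield, actual mass of Na2SO4 = 371.990 × 0.7227 = 268.837 g.

268.84 g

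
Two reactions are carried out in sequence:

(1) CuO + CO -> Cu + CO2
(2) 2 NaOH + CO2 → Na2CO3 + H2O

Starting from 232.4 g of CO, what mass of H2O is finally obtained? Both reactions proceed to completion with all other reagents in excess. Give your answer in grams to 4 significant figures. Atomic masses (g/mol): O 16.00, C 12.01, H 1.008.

M(CO) = 12.01 + 16.00 = 28.01 g/mol.
M(H2O) = 2(1.008) + 16.00 = 18.016 g/mol.
n(CO) = 232.40 / 28.01 = 8.2970 mol.
Step 1 gives a 1:1 ratio of CO to CO2, so n(CO2) = 8.2970 mol.
In step 2 the CO2:H2O ratio is 1:1, so n(H2O) = 8.2970 mol.
Mass of H2O = 8.2970 × 18.016 = 149.48 g.

149.5 g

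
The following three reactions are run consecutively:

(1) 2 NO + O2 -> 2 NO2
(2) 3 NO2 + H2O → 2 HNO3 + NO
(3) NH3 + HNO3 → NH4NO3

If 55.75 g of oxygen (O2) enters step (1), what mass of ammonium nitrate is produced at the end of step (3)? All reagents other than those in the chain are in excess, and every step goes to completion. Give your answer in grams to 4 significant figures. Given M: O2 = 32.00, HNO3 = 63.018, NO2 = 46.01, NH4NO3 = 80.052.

186.0 g

n(O2) = 55.75 / 32.00 = 1.7422 mol.
Reaction (1): O2→NO2 ratio 1:2 ⇒ n(NO2) = 3.4844 mol.
Reaction (2): NO2→HNO3 ratio 3:2 ⇒ n(HNO3) = 2.3229 mol.
Reaction (3): HNO3→NH4NO3 ratio 1:1 ⇒ n(NH4NO3) = 2.3229 mol.
Mass of NH4NO3 = 2.3229 × 80.052 = 185.95 g.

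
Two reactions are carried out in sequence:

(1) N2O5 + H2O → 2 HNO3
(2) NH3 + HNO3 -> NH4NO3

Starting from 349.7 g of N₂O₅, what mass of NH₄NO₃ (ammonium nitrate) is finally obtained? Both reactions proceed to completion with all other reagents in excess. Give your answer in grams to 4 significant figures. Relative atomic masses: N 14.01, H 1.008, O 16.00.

518.3 g

M(N2O5) = 2(14.01) + 5(16.00) = 108.02 g/mol.
M(NH4NO3) = 2(14.01) + 4(1.008) + 3(16.00) = 80.052 g/mol.
n(N2O5) = 349.70 / 108.02 = 3.2374 mol.
Step 1 gives a 1:2 ratio of N2O5 to HNO3, so n(HNO3) = 6.4747 mol.
In step 2 the HNO3:NH4NO3 ratio is 1:1, so n(NH4NO3) = 6.4747 mol.
Mass of NH4NO3 = 6.4747 × 80.052 = 518.31 g.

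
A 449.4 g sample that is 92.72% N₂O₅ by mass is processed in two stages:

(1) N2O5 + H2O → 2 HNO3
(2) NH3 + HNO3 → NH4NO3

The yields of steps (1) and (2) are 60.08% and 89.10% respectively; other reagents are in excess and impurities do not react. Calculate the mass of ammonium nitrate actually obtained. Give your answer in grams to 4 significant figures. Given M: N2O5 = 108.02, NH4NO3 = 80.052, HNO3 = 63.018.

330.6 g

Pure N2O5 = 449.4 × 0.9272 = 416.68 g.
n(N2O5) = 416.68 / 108.02 = 3.8575 mol.
Step 1 (N2O5:HNO3 = 1:2): theoretical n(HNO3) = 7.7149 mol; at 60.08% yield, n(HNO3) = 4.6351 mol.
Step 2 (HNO3:NH4NO3 = 1:1): theoretical n(NH4NO3) = 4.6351 mol, so theoretical mass = 4.6351 × 80.052 = 371.05 g.
At 89.10% yield, actual mass of NH4NO3 = 371.05 × 0.8910 = 330.61 g.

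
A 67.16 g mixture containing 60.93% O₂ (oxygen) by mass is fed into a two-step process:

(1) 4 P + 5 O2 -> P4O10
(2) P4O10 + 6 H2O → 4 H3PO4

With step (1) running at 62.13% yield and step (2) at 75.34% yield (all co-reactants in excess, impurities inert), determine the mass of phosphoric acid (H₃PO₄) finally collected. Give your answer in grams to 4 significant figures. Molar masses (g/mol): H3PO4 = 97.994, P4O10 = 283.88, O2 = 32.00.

46.93 g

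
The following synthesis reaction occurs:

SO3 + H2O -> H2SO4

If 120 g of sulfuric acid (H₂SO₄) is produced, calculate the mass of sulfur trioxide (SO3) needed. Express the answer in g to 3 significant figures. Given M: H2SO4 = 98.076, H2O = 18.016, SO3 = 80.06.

98.0 g

n(H2SO4) = 120.0 g / 98.076 g/mol = 1.224 mol.
From the equation the H2SO4:SO3 mole ratio is 1:1, so n(SO3) = 1.224 × 1/1 = 1.224 mol.
Mass of SO3 = 1.224 mol × 80.06 g/mol = 97.96 g.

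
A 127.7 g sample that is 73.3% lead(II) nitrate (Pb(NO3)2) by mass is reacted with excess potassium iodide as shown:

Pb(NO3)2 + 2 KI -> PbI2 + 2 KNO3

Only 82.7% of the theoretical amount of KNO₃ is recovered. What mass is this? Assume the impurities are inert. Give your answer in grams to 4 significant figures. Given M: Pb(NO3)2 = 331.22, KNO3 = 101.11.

47.26 g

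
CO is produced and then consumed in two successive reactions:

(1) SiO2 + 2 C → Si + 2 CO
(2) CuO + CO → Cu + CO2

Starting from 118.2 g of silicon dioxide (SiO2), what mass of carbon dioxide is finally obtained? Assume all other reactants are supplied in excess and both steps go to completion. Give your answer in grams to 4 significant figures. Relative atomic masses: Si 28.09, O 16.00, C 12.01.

M(SiO2) = 28.09 + 2(16.00) = 60.09 g/mol.
M(CO2) = 12.01 + 2(16.00) = 44.01 g/mol.
n(SiO2) = 118.20 / 60.09 = 1.9670 mol.
Step 1 gives a 1:2 ratio of SiO2 to CO, so n(CO) = 3.9341 mol.
In step 2 the CO:CO2 ratio is 1:1, so n(CO2) = 3.9341 mol.
Mass of CO2 = 3.9341 × 44.01 = 173.14 g.

173.1 g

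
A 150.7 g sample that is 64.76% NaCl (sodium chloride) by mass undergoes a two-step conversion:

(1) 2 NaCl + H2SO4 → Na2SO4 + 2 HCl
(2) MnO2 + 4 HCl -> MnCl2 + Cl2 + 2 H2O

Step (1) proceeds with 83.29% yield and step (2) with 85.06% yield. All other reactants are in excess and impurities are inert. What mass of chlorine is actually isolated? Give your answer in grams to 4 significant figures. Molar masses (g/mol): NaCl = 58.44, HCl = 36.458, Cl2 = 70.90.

20.97 g

Pure NaCl = 150.7 × 0.6476 = 97.593 g.
n(NaCl) = 97.593 / 58.44 = 1.6700 mol.
Step 1 (NaCl:HCl = 2:2): theoretical n(HCl) = 1.6700 mol; at 83.29% yield, n(HCl) = 1.3909 mol.
Step 2 (HCl:Cl2 = 4:1): theoretical n(Cl2) = 0.34773 mol, so theoretical mass = 0.34773 × 70.90 = 24.654 g.
At 85.06% yield, actual mass of Cl2 = 24.654 × 0.8506 = 20.971 g.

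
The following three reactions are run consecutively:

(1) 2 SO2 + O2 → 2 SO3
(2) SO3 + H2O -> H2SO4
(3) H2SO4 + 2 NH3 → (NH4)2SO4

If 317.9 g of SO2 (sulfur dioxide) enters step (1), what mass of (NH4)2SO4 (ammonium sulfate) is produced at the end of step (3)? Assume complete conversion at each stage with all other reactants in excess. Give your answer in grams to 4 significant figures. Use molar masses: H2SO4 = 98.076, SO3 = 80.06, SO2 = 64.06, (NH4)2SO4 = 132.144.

n(SO2) = 317.9 / 64.06 = 4.9625 mol.
Reaction (1): SO2→SO3 ratio 2:2 ⇒ n(SO3) = 4.9625 mol.
Reaction (2): SO3→H2SO4 ratio 1:1 ⇒ n(H2SO4) = 4.9625 mol.
Reaction (3): H2SO4→(NH4)2SO4 ratio 1:1 ⇒ n((NH4)2SO4) = 4.9625 mol.
Mass of (NH4)2SO4 = 4.9625 × 132.144 = 655.77 g.

655.8 g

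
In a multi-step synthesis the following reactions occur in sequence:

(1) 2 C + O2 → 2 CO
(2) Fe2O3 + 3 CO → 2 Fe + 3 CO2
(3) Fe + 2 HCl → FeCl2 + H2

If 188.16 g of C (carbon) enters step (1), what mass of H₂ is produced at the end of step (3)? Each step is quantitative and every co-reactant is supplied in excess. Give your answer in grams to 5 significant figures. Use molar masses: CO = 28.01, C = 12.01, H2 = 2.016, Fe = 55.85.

21.056 g

n(C) = 188.16 / 12.01 = 15.6669 mol.
Reaction (1): C→CO ratio 2:2 ⇒ n(CO) = 15.6669 mol.
Reaction (2): CO→Fe ratio 3:2 ⇒ n(Fe) = 10.4446 mol.
Reaction (3): Fe→H2 ratio 1:1 ⇒ n(H2) = 10.4446 mol.
Mass of H2 = 10.4446 × 2.016 = 21.0564 g.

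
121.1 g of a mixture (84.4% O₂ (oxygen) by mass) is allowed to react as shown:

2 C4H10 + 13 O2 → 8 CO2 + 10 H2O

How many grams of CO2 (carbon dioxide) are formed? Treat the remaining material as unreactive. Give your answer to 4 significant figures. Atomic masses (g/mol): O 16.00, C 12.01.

86.50 g

Mass of pure O2 = 121.1 g × 0.844 = 102.21 g.
M(O2) = 2(16.00) = 32.00 g/mol.
M(CO2) = 12.01 + 2(16.00) = 44.01 g/mol.
n(O2) = 102.21 g / 32.00 g/mol = 3.1940 mol.
From the equation the O2:CO2 mole ratio is 13:8, so n(CO2) = 3.1940 × 8/13 = 1.9655 mol.
Mass of CO2 = 1.9655 mol × 44.01 g/mol = 86.504 g.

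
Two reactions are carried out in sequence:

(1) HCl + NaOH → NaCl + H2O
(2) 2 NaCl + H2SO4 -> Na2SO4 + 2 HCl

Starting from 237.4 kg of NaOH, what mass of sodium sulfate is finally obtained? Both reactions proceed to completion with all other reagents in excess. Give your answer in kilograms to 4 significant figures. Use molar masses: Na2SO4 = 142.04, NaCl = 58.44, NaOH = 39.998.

237.4 kg = 237400 g.
n(NaOH) = 237400 / 39.998 = 5935.3 mol.
Step 1 gives a 1:1 ratio of NaOH to NaCl, so n(NaCl) = 5935.3 mol.
In step 2 the NaCl:Na2SO4 ratio is 2:1, so n(Na2SO4) = 2967.6 mol.
Mass of Na2SO4 = 2967.6 × 142.04 = 421520 g = 421.5 kg.

421.5 kg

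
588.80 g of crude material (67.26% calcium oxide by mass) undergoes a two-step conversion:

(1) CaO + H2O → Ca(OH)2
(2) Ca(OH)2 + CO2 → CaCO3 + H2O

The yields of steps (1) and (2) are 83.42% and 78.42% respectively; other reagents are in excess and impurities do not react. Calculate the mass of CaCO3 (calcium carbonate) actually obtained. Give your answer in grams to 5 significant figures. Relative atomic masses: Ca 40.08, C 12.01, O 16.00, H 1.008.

462.39 g

Pure CaO = 588.80 × 0.6726 = 396.027 g.
M(CaO) = 40.08 + 16.00 = 56.08 g/mol.
M(CaCO3) = 40.08 + 12.01 + 3(16.00) = 100.09 g/mol.
n(CaO) = 396.027 / 56.08 = 7.06182 mol.
Step 1 (CaO:Ca(OH)2 = 1:1): theoretical n(Ca(OH)2) = 7.06182 mol; at 83.42% yield, n(Ca(OH)2) = 5.89097 mol.
Step 2 (Ca(OH)2:CaCO3 = 1:1): theoretical n(CaCO3) = 5.89097 mol, so theoretical mass = 5.89097 × 100.09 = 589.627 g.
At 78.42% yield, actual mass of CaCO3 = 589.627 × 0.7842 = 462.386 g.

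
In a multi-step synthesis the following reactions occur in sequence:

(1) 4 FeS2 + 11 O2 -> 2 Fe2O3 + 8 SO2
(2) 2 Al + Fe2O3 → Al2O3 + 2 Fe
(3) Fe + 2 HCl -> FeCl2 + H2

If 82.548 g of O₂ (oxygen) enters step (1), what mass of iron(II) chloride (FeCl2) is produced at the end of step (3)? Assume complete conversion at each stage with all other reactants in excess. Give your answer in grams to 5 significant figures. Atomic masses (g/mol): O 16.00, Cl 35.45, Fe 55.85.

M(O2) = 2(16.00) = 32.00 g/mol.
M(FeCl2) = 55.85 + 2(35.45) = 126.75 g/mol.
n(O2) = 82.548 / 32.00 = 2.57963 mol.
Reaction (1): O2→Fe2O3 ratio 11:2 ⇒ n(Fe2O3) = 0.469023 mol.
Reaction (2): Fe2O3→Fe ratio 1:2 ⇒ n(Fe) = 0.938045 mol.
Reaction (3): Fe→FeCl2 ratio 1:1 ⇒ n(FeCl2) = 0.938045 mol.
Mass of FeCl2 = 0.938045 × 126.75 = 118.897 g.

118.90 g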